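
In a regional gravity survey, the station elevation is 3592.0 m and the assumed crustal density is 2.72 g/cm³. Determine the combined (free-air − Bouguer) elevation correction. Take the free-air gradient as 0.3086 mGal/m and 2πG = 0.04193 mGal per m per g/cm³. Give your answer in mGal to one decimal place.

Combined gradient = 0.3086 − 0.04193 × 2.72 = 0.1945504 mGal/m
Combined elevation correction = 0.1945504 × 3592.0 = 698.8 mGal

698.8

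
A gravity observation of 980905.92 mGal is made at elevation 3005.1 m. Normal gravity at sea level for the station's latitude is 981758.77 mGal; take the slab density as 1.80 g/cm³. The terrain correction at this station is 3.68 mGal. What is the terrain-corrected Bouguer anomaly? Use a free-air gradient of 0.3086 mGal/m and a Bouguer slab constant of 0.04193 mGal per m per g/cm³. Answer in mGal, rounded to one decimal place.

Free-air correction = 0.3086 × 3005.1 = 927.37 mGal
Free-air anomaly = 980905.92 − 981758.77 + (927.37) = 74.52 mGal
Bouguer slab correction = 0.04193 × 1.80 × 3005.1 = 226.81 mGal
Simple Bouguer anomaly = 74.52 − (226.81) = -152.29 mGal
Complete Bouguer anomaly = -152.29 + 3.68 = -148.61 mGal

-148.6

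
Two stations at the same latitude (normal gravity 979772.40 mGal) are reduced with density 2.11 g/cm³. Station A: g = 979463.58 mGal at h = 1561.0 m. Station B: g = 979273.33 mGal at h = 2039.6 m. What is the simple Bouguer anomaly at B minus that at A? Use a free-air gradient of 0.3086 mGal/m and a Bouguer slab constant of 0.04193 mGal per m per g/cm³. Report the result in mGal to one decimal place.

Δg_SB(A) = 979463.58 − 979772.40 + 0.3086×1561.0 − 0.04193×2.11×1561.0 = 34.80 mGal
Δg_SB(B) = 979273.33 − 979772.40 + 0.3086×2039.6 − 0.04193×2.11×2039.6 = -50.10 mGal
Difference = -50.10 − (34.80) = -84.90 mGal

-84.9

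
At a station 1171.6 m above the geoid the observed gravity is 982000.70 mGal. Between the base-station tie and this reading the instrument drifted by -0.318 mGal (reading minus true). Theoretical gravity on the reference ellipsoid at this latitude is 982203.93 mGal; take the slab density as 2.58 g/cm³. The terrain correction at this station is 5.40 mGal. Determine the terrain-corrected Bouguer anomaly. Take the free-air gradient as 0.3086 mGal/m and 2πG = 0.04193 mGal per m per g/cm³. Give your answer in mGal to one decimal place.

Drift-corrected reading = 982000.70 − (-0.318) = 982001.018 mGal
Free-air correction = 0.3086 × 1171.6 = 361.56 mGal
Free-air anomaly = 982001.018 − 982203.93 + (361.56) = 158.648 mGal
Bouguer slab correction = 0.04193 × 2.58 × 1171.6 = 126.74 mGal
Simple Bouguer anomaly = 158.648 − (126.74) = 31.908 mGal
Complete Bouguer anomaly = 31.908 + 5.40 = 37.308 mGal

37.3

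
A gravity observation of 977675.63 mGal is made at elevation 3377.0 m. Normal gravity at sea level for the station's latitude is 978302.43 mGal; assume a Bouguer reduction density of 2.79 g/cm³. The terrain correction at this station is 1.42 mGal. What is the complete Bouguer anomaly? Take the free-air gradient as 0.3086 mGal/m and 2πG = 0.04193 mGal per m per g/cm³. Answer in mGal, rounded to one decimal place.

21.7

Free-air correction = 0.3086 × 3377.0 = 1042.14 mGal
Free-air anomaly = 977675.63 − 978302.43 + (1042.14) = 415.34 mGal
Bouguer slab correction = 0.04193 × 2.79 × 3377.0 = 395.06 mGal
Simple Bouguer anomaly = 415.34 − (395.06) = 20.28 mGal
Complete Bouguer anomaly = 20.28 + 1.42 = 21.70 mGal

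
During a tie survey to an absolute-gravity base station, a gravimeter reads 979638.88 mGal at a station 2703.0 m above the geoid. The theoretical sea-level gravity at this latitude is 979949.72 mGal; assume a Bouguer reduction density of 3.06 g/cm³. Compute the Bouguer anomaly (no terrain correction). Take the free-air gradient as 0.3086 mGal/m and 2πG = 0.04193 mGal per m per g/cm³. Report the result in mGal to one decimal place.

Free-air correction = 0.3086 × 2703.0 = 834.15 mGal
Free-air anomaly = 979638.88 − 979949.72 + (834.15) = 523.31 mGal
Bouguer slab correction = 0.04193 × 3.06 × 2703.0 = 346.81 mGal
Simple Bouguer anomaly = 523.31 − (346.81) = 176.50 mGal

176.5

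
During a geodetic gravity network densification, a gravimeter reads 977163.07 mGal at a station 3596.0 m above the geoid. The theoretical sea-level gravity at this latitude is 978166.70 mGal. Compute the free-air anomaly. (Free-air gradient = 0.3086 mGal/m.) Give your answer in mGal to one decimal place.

106.1

Free-air correction = 0.3086 × 3596.0 = 1109.73 mGal
Free-air anomaly = 977163.07 − 978166.70 + (1109.73) = 106.10 mGal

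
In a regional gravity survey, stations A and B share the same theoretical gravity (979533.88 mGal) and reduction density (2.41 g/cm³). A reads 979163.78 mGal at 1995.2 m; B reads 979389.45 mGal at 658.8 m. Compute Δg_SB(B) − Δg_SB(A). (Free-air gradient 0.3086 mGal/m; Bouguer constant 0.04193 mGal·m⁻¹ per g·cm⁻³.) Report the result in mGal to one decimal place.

-51.7

Δg_SB(A) = 979163.78 − 979533.88 + 0.3086×1995.2 − 0.04193×2.41×1995.2 = 44.00 mGal
Δg_SB(B) = 979389.45 − 979533.88 + 0.3086×658.8 − 0.04193×2.41×658.8 = -7.70 mGal
Difference = -7.70 − (44.00) = -51.70 mGal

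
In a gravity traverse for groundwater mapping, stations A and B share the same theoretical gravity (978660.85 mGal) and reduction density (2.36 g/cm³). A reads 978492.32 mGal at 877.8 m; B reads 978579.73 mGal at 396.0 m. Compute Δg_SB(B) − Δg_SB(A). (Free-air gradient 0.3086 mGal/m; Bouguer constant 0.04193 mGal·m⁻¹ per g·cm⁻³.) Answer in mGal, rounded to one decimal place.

Δg_SB(A) = 978492.32 − 978660.85 + 0.3086×877.8 − 0.04193×2.36×877.8 = 15.50 mGal
Δg_SB(B) = 978579.73 − 978660.85 + 0.3086×396.0 − 0.04193×2.36×396.0 = 1.90 mGal
Difference = 1.90 − (15.50) = -13.60 mGal

-13.6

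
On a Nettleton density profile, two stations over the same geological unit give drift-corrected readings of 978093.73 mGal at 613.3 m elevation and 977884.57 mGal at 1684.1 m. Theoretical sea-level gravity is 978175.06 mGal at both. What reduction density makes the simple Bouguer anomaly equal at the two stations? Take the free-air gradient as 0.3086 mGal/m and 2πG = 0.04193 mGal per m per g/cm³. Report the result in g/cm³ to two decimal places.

2.70

Δg_obs = 977884.57 − 978093.73 = -209.16 mGal over Δh = 1684.1 − 613.3 = 1070.8 m
Equal Bouguer anomalies ⇒ Δg_obs + (0.3086 − 0.04193ρ)·Δh = 0
0.3086 − 0.04193ρ = −Δg_obs/Δh = 0.19533
ρ = (0.3086 − 0.19533) / 0.04193 = 2.70 g/cm³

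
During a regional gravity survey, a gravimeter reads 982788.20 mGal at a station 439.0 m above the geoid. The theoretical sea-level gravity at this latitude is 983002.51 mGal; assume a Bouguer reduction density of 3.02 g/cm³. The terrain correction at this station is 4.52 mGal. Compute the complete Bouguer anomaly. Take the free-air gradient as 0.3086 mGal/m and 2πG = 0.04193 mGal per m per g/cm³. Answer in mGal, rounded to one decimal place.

Free-air correction = 0.3086 × 439.0 = 135.48 mGal
Free-air anomaly = 982788.20 − 983002.51 + (135.48) = -78.83 mGal
Bouguer slab correction = 0.04193 × 3.02 × 439.0 = 55.59 mGal
Simple Bouguer anomaly = -78.83 − (55.59) = -134.42 mGal
Complete Bouguer anomaly = -134.42 + 4.52 = -129.90 mGal

-129.9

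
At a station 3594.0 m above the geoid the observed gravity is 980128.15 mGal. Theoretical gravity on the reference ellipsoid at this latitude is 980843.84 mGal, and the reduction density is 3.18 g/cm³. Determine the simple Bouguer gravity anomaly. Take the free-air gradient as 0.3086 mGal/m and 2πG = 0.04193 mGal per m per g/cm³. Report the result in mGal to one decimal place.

Free-air correction = 0.3086 × 3594.0 = 1109.11 mGal
Free-air anomaly = 980128.15 − 980843.84 + (1109.11) = 393.42 mGal
Bouguer slab correction = 0.04193 × 3.18 × 3594.0 = 479.21 mGal
Simple Bouguer anomaly = 393.42 − (479.21) = -85.79 mGal

-85.8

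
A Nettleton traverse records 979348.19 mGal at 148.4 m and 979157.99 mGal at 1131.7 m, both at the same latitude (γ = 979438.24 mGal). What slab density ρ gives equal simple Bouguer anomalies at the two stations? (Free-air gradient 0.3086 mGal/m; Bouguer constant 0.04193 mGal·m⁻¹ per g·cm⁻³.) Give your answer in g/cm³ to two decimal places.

2.75

Δg_obs = 979157.99 − 979348.19 = -190.20 mGal over Δh = 1131.7 − 148.4 = 983.3 m
Equal Bouguer anomalies ⇒ Δg_obs + (0.3086 − 0.04193ρ)·Δh = 0
0.3086 − 0.04193ρ = −Δg_obs/Δh = 0.19343
ρ = (0.3086 − 0.19343) / 0.04193 = 2.75 g/cm³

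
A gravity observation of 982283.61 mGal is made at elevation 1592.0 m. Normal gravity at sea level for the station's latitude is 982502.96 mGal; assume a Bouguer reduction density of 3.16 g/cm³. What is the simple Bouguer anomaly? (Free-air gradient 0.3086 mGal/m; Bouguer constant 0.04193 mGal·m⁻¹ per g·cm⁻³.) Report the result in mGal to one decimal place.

61.0

Free-air correction = 0.3086 × 1592.0 = 491.29 mGal
Free-air anomaly = 982283.61 − 982502.96 + (491.29) = 271.94 mGal
Bouguer slab correction = 0.04193 × 3.16 × 1592.0 = 210.94 mGal
Simple Bouguer anomaly = 271.94 − (210.94) = 61.00 mGal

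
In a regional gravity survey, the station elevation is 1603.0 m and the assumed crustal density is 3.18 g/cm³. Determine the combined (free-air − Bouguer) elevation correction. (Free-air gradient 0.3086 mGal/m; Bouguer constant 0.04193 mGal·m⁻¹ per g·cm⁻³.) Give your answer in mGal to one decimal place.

Combined gradient = 0.3086 − 0.04193 × 3.18 = 0.1752626 mGal/m
Combined elevation correction = 0.1752626 × 1603.0 = 280.9 mGal

280.9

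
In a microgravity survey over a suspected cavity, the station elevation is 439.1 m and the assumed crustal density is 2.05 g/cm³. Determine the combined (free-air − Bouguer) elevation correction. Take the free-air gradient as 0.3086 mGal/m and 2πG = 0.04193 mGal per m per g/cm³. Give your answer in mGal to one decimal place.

Combined gradient = 0.3086 − 0.04193 × 2.05 = 0.2226435 mGal/m
Combined elevation correction = 0.2226435 × 439.1 = 97.8 mGal

97.8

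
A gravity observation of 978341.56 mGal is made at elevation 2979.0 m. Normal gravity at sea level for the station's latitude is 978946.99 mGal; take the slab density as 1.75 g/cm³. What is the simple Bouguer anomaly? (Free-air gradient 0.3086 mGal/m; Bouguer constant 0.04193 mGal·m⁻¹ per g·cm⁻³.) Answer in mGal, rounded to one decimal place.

Free-air correction = 0.3086 × 2979.0 = 919.32 mGal
Free-air anomaly = 978341.56 − 978946.99 + (919.32) = 313.89 mGal
Bouguer slab correction = 0.04193 × 1.75 × 2979.0 = 218.59 mGal
Simple Bouguer anomaly = 313.89 − (218.59) = 95.30 mGal

95.3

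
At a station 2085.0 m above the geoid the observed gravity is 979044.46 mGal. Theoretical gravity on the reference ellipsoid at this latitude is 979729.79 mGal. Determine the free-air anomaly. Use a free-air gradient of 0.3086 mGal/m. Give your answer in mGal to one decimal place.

-41.9

Free-air correction = 0.3086 × 2085.0 = 643.43 mGal
Free-air anomaly = 979044.46 − 979729.79 + (643.43) = -41.90 mGal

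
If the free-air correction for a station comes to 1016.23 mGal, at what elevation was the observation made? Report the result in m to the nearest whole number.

h = 1016.23 / 0.3086 = 3293.03 m

3293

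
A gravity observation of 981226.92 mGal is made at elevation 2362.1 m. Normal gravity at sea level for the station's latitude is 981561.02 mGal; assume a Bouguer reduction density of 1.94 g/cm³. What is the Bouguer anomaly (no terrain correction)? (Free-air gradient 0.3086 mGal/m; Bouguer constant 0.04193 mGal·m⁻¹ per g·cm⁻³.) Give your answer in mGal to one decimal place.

202.7

Free-air correction = 0.3086 × 2362.1 = 728.94 mGal
Free-air anomaly = 981226.92 − 981561.02 + (728.94) = 394.84 mGal
Bouguer slab correction = 0.04193 × 1.94 × 2362.1 = 192.14 mGal
Simple Bouguer anomaly = 394.84 − (192.14) = 202.70 mGal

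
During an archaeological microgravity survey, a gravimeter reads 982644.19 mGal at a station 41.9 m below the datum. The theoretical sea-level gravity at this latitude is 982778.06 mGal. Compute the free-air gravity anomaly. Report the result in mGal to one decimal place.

-146.8

Free-air correction = 0.3086 × -41.9 = -12.93 mGal
Free-air anomaly = 982644.19 − 982778.06 + (-12.93) = -146.80 mGal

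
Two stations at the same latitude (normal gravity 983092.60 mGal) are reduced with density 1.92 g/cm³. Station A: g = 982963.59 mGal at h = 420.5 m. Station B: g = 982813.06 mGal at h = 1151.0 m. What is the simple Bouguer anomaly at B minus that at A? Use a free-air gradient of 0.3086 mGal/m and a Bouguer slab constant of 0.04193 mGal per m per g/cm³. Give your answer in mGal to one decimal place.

16.1

Δg_SB(A) = 982963.59 − 983092.60 + 0.3086×420.5 − 0.04193×1.92×420.5 = -33.10 mGal
Δg_SB(B) = 982813.06 − 983092.60 + 0.3086×1151.0 − 0.04193×1.92×1151.0 = -17.00 mGal
Difference = -17.00 − (-33.10) = 16.10 mGal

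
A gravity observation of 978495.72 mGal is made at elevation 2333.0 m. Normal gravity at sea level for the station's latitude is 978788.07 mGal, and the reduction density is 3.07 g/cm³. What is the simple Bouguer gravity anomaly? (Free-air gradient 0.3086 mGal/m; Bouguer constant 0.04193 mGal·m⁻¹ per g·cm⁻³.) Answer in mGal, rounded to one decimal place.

127.3

Free-air correction = 0.3086 × 2333.0 = 719.96 mGal
Free-air anomaly = 978495.72 − 978788.07 + (719.96) = 427.61 mGal
Bouguer slab correction = 0.04193 × 3.07 × 2333.0 = 300.32 mGal
Simple Bouguer anomaly = 427.61 − (300.32) = 127.29 mGal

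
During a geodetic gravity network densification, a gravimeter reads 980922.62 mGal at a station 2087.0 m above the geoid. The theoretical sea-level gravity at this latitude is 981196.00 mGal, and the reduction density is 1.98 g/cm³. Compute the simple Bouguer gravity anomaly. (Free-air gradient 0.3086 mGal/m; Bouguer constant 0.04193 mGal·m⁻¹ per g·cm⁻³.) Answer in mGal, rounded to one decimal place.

197.4

Free-air correction = 0.3086 × 2087.0 = 644.05 mGal
Free-air anomaly = 980922.62 − 981196.00 + (644.05) = 370.67 mGal
Bouguer slab correction = 0.04193 × 1.98 × 2087.0 = 173.27 mGal
Simple Bouguer anomaly = 370.67 − (173.27) = 197.40 mGal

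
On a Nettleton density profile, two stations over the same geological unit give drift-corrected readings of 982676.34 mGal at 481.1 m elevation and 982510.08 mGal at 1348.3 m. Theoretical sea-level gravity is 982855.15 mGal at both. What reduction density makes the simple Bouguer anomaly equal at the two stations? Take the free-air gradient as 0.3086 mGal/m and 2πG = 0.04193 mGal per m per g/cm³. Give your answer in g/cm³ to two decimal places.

2.79

Δg_obs = 982510.08 − 982676.34 = -166.26 mGal over Δh = 1348.3 − 481.1 = 867.2 m
Equal Bouguer anomalies ⇒ Δg_obs + (0.3086 − 0.04193ρ)·Δh = 0
0.3086 − 0.04193ρ = −Δg_obs/Δh = 0.19172
ρ = (0.3086 − 0.19172) / 0.04193 = 2.79 g/cm³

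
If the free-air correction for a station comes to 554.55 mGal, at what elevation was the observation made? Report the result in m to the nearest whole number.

h = 554.55 / 0.3086 = 1796.99 m

1797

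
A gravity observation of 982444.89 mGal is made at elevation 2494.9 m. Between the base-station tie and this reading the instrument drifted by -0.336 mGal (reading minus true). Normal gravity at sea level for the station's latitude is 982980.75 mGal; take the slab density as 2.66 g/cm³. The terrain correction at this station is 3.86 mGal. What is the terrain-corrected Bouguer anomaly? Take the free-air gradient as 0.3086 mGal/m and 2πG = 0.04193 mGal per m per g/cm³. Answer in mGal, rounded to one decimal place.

Drift-corrected reading = 982444.89 − (-0.336) = 982445.226 mGal
Free-air correction = 0.3086 × 2494.9 = 769.93 mGal
Free-air anomaly = 982445.226 − 982980.75 + (769.93) = 234.406 mGal
Bouguer slab correction = 0.04193 × 2.66 × 2494.9 = 278.27 mGal
Simple Bouguer anomaly = 234.406 − (278.27) = -43.864 mGal
Complete Bouguer anomaly = -43.864 + 3.86 = -40.004 mGal

-40.0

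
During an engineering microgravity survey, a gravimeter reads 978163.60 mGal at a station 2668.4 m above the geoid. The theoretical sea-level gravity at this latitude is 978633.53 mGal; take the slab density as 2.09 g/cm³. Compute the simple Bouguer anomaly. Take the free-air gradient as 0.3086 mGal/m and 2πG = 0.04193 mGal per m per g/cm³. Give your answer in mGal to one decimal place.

119.7

Free-air correction = 0.3086 × 2668.4 = 823.47 mGal
Free-air anomaly = 978163.60 − 978633.53 + (823.47) = 353.54 mGal
Bouguer slab correction = 0.04193 × 2.09 × 2668.4 = 233.84 mGal
Simple Bouguer anomaly = 353.54 − (233.84) = 119.70 mGal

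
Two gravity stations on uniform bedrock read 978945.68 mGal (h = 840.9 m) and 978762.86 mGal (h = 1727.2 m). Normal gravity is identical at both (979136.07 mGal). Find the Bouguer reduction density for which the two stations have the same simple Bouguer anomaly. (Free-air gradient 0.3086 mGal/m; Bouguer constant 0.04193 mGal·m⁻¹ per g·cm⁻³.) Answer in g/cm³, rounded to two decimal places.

2.44

Δg_obs = 978762.86 − 978945.68 = -182.82 mGal over Δh = 1727.2 − 840.9 = 886.3 m
Equal Bouguer anomalies ⇒ Δg_obs + (0.3086 − 0.04193ρ)·Δh = 0
0.3086 − 0.04193ρ = −Δg_obs/Δh = 0.20627
ρ = (0.3086 − 0.20627) / 0.04193 = 2.44 g/cm³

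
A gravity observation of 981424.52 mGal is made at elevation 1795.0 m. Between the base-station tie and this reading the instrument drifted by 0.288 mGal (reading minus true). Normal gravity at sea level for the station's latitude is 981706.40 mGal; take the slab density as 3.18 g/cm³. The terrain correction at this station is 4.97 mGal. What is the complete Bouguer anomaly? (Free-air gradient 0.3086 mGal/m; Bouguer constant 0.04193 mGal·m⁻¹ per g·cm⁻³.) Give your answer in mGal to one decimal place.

Drift-corrected reading = 981424.52 − (0.288) = 981424.232 mGal
Free-air correction = 0.3086 × 1795.0 = 553.94 mGal
Free-air anomaly = 981424.232 − 981706.40 + (553.94) = 271.772 mGal
Bouguer slab correction = 0.04193 × 3.18 × 1795.0 = 239.34 mGal
Simple Bouguer anomaly = 271.772 − (239.34) = 32.432 mGal
Complete Bouguer anomaly = 32.432 + 4.97 = 37.402 mGal

37.4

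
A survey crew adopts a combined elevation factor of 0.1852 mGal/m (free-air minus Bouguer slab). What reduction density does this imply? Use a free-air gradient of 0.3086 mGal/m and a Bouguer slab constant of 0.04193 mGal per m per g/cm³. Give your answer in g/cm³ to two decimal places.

2.94

0.1852 = 0.3086 − 0.04193 × ρ
ρ = (0.3086 − 0.1852) / 0.04193 = 2.94 g/cm³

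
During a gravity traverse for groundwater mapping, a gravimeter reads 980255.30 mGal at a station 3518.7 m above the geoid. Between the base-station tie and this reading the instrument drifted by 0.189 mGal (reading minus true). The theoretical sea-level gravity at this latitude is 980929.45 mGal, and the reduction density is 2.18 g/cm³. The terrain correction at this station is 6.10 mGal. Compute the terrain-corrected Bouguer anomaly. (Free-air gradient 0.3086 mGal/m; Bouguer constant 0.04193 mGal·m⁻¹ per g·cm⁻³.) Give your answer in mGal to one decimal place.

Drift-corrected reading = 980255.30 − (0.189) = 980255.111 mGal
Free-air correction = 0.3086 × 3518.7 = 1085.87 mGal
Free-air anomaly = 980255.111 − 980929.45 + (1085.87) = 411.531 mGal
Bouguer slab correction = 0.04193 × 2.18 × 3518.7 = 321.64 mGal
Simple Bouguer anomaly = 411.531 − (321.64) = 89.891 mGal
Complete Bouguer anomaly = 89.891 + 6.10 = 95.991 mGal

96.0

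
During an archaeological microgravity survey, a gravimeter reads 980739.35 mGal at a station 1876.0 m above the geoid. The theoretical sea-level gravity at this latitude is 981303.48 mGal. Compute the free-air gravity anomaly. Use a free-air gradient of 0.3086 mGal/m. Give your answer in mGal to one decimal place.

14.8

Free-air correction = 0.3086 × 1876.0 = 578.93 mGal
Free-air anomaly = 980739.35 − 981303.48 + (578.93) = 14.80 mGal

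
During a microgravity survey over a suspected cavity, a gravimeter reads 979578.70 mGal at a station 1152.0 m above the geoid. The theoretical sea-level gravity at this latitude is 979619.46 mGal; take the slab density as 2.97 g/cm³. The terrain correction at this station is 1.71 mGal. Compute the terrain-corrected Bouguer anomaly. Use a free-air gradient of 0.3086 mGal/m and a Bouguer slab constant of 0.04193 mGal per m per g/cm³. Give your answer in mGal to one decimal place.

Free-air correction = 0.3086 × 1152.0 = 355.51 mGal
Free-air anomaly = 979578.70 − 979619.46 + (355.51) = 314.75 mGal
Bouguer slab correction = 0.04193 × 2.97 × 1152.0 = 143.46 mGal
Simple Bouguer anomaly = 314.75 − (143.46) = 171.29 mGal
Complete Bouguer anomaly = 171.29 + 1.71 = 173.00 mGal

173.0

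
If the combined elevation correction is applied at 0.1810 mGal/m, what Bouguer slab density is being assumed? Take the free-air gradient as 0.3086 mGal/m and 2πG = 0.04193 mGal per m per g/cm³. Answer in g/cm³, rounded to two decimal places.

0.1810 = 0.3086 − 0.04193 × ρ
ρ = (0.3086 − 0.1810) / 0.04193 = 3.04 g/cm³

3.04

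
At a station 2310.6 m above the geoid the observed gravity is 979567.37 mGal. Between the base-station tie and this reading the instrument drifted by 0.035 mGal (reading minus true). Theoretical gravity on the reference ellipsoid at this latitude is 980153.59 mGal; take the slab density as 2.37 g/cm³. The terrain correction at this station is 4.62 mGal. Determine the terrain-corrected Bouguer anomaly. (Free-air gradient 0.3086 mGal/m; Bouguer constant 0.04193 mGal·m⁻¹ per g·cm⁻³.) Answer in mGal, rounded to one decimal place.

Drift-corrected reading = 979567.37 − (0.035) = 979567.335 mGal
Free-air correction = 0.3086 × 2310.6 = 713.05 mGal
Free-air anomaly = 979567.335 − 980153.59 + (713.05) = 126.795 mGal
Bouguer slab correction = 0.04193 × 2.37 × 2310.6 = 229.61 mGal
Simple Bouguer anomaly = 126.795 − (229.61) = -102.815 mGal
Complete Bouguer anomaly = -102.815 + 4.62 = -98.195 mGal

-98.2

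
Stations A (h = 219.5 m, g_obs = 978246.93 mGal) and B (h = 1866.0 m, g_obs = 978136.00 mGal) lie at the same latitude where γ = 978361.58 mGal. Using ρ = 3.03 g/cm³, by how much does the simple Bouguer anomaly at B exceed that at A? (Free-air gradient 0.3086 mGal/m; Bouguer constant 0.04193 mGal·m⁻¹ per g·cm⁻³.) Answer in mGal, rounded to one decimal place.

188.0

Δg_SB(A) = 978246.93 − 978361.58 + 0.3086×219.5 − 0.04193×3.03×219.5 = -74.80 mGal
Δg_SB(B) = 978136.00 − 978361.58 + 0.3086×1866.0 − 0.04193×3.03×1866.0 = 113.20 mGal
Difference = 113.20 − (-74.80) = 188.00 mGal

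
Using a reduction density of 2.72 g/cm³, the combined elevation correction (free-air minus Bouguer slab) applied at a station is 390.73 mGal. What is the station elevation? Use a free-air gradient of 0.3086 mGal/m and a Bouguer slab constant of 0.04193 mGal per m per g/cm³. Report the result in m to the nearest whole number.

Combined gradient = 0.3086 − 0.04193 × 2.72 = 0.1945504 mGal/m
h = 390.73 / 0.1945504 = 2008.37 m

2008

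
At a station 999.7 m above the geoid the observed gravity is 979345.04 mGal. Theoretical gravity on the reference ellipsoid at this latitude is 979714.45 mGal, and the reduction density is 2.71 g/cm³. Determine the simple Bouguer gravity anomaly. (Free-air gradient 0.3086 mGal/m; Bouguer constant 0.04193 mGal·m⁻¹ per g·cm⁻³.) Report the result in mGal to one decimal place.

-174.5

Free-air correction = 0.3086 × 999.7 = 308.51 mGal
Free-air anomaly = 979345.04 − 979714.45 + (308.51) = -60.90 mGal
Bouguer slab correction = 0.04193 × 2.71 × 999.7 = 113.60 mGal
Simple Bouguer anomaly = -60.90 − (113.60) = -174.50 mGal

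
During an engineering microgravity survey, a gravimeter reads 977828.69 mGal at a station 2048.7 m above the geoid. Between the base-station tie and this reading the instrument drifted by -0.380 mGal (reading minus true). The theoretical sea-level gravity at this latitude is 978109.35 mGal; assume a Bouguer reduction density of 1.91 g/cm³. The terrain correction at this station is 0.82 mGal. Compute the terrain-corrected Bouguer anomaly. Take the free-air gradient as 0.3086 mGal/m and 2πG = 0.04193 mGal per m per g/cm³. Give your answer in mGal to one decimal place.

188.7

Drift-corrected reading = 977828.69 − (-0.380) = 977829.070 mGal
Free-air correction = 0.3086 × 2048.7 = 632.23 mGal
Free-air anomaly = 977829.070 − 978109.35 + (632.23) = 351.950 mGal
Bouguer slab correction = 0.04193 × 1.91 × 2048.7 = 164.07 mGal
Simple Bouguer anomaly = 351.950 − (164.07) = 187.880 mGal
Complete Bouguer anomaly = 187.880 + 0.82 = 188.700 mGal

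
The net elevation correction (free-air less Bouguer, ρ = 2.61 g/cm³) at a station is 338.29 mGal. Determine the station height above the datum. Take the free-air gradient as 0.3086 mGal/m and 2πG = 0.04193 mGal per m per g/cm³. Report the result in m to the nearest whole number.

1699

Combined gradient = 0.3086 − 0.04193 × 2.61 = 0.1991627 mGal/m
h = 338.29 / 0.1991627 = 1698.56 m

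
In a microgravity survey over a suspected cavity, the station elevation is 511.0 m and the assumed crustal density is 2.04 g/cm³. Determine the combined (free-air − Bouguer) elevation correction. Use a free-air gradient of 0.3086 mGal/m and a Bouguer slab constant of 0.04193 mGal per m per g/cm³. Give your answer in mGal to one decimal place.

114.0

Combined gradient = 0.3086 − 0.04193 × 2.04 = 0.2230628 mGal/m
Combined elevation correction = 0.2230628 × 511.0 = 114.0 mGal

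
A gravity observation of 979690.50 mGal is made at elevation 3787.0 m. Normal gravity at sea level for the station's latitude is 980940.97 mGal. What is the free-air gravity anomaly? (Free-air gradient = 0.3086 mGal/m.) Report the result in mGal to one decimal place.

-81.8

Free-air correction = 0.3086 × 3787.0 = 1168.67 mGal
Free-air anomaly = 979690.50 − 980940.97 + (1168.67) = -81.80 mGal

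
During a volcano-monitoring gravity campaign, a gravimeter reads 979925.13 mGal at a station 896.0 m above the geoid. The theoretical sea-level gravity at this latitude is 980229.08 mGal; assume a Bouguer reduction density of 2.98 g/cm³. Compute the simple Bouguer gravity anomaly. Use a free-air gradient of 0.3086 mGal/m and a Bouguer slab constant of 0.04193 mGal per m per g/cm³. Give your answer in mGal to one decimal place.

-139.4

Free-air correction = 0.3086 × 896.0 = 276.51 mGal
Free-air anomaly = 979925.13 − 980229.08 + (276.51) = -27.44 mGal
Bouguer slab correction = 0.04193 × 2.98 × 896.0 = 111.96 mGal
Simple Bouguer anomaly = -27.44 − (111.96) = -139.40 mGal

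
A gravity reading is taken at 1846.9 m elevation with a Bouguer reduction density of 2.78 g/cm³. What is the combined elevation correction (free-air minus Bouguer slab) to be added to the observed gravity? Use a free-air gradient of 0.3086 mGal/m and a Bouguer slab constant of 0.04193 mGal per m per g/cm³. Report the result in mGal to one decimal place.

Combined gradient = 0.3086 − 0.04193 × 2.78 = 0.1920346 mGal/m
Combined elevation correction = 0.1920346 × 1846.9 = 354.7 mGal

354.7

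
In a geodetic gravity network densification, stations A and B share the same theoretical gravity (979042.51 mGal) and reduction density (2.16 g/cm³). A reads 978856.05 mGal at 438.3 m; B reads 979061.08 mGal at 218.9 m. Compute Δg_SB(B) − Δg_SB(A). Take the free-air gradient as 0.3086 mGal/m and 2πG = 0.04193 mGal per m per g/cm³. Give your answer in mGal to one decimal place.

157.2

Δg_SB(A) = 978856.05 − 979042.51 + 0.3086×438.3 − 0.04193×2.16×438.3 = -90.90 mGal
Δg_SB(B) = 979061.08 − 979042.51 + 0.3086×218.9 − 0.04193×2.16×218.9 = 66.30 mGal
Difference = 66.30 − (-90.90) = 157.20 mGal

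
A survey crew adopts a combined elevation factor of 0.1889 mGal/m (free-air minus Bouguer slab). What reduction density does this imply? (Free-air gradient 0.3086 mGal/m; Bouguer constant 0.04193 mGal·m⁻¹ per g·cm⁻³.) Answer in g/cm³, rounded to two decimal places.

0.1889 = 0.3086 − 0.04193 × ρ
ρ = (0.3086 − 0.1889) / 0.04193 = 2.85 g/cm³

2.85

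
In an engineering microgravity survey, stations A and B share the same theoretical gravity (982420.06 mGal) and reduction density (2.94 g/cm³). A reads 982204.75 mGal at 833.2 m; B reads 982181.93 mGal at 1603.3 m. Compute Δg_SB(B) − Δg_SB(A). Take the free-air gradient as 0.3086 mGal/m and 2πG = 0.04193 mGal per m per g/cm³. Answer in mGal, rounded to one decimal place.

119.9

Δg_SB(A) = 982204.75 − 982420.06 + 0.3086×833.2 − 0.04193×2.94×833.2 = -60.90 mGal
Δg_SB(B) = 982181.93 − 982420.06 + 0.3086×1603.3 − 0.04193×2.94×1603.3 = 59.00 mGal
Difference = 59.00 − (-60.90) = 119.90 mGal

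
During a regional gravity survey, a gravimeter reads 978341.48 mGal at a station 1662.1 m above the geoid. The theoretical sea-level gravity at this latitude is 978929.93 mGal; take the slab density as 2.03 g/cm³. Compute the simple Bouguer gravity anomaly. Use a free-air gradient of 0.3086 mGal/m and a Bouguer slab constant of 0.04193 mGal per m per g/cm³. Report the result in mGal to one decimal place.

-217.0

Free-air correction = 0.3086 × 1662.1 = 512.92 mGal
Free-air anomaly = 978341.48 − 978929.93 + (512.92) = -75.53 mGal
Bouguer slab correction = 0.04193 × 2.03 × 1662.1 = 141.47 mGal
Simple Bouguer anomaly = -75.53 − (141.47) = -217.00 mGal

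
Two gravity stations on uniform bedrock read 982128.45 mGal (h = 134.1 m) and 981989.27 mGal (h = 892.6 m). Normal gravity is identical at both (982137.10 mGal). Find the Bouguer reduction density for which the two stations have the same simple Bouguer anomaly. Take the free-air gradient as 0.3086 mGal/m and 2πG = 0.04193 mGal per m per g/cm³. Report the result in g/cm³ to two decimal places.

2.98

Δg_obs = 981989.27 − 982128.45 = -139.18 mGal over Δh = 892.6 − 134.1 = 758.5 m
Equal Bouguer anomalies ⇒ Δg_obs + (0.3086 − 0.04193ρ)·Δh = 0
0.3086 − 0.04193ρ = −Δg_obs/Δh = 0.18349
ρ = (0.3086 − 0.18349) / 0.04193 = 2.98 g/cm³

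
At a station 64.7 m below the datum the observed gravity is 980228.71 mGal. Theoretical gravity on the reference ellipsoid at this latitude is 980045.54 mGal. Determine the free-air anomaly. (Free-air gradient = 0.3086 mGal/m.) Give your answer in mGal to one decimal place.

Free-air correction = 0.3086 × -64.7 = -19.97 mGal
Free-air anomaly = 980228.71 − 980045.54 + (-19.97) = 163.20 mGal

163.2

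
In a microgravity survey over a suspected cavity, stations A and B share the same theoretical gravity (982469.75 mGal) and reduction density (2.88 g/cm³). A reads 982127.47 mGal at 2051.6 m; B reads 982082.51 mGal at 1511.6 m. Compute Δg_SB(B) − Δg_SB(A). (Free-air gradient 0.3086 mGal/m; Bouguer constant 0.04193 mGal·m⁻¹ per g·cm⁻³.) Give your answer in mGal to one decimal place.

-146.4

Δg_SB(A) = 982127.47 − 982469.75 + 0.3086×2051.6 − 0.04193×2.88×2051.6 = 43.10 mGal
Δg_SB(B) = 982082.51 − 982469.75 + 0.3086×1511.6 − 0.04193×2.88×1511.6 = -103.30 mGal
Difference = -103.30 − (43.10) = -146.40 mGal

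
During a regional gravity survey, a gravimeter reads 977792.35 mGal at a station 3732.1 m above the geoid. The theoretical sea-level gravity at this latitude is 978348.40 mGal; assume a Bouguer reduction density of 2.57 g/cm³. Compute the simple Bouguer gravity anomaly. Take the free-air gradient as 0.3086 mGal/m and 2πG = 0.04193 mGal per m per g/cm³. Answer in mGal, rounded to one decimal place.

Free-air correction = 0.3086 × 3732.1 = 1151.73 mGal
Free-air anomaly = 977792.35 − 978348.40 + (1151.73) = 595.68 mGal
Bouguer slab correction = 0.04193 × 2.57 × 3732.1 = 402.17 mGal
Simple Bouguer anomaly = 595.68 − (402.17) = 193.51 mGal

193.5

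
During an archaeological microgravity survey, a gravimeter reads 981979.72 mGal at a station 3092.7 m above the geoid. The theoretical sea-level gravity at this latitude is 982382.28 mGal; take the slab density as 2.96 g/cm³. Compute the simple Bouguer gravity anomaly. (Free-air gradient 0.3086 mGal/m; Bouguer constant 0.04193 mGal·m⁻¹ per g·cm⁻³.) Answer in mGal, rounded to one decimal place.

168.0

Free-air correction = 0.3086 × 3092.7 = 954.41 mGal
Free-air anomaly = 981979.72 − 982382.28 + (954.41) = 551.85 mGal
Bouguer slab correction = 0.04193 × 2.96 × 3092.7 = 383.84 mGal
Simple Bouguer anomaly = 551.85 − (383.84) = 168.01 mGal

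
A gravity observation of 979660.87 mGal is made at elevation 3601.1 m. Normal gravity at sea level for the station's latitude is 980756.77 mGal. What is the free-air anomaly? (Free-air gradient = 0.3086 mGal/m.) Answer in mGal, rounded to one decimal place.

15.4

Free-air correction = 0.3086 × 3601.1 = 1111.30 mGal
Free-air anomaly = 979660.87 − 980756.77 + (1111.30) = 15.40 mGal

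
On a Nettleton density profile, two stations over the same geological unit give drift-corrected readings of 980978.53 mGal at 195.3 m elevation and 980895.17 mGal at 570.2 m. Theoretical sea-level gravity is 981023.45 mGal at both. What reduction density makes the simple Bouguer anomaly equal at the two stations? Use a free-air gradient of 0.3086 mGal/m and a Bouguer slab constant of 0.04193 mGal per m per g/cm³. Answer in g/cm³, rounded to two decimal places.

2.06

Δg_obs = 980895.17 − 980978.53 = -83.36 mGal over Δh = 570.2 − 195.3 = 374.9 m
Equal Bouguer anomalies ⇒ Δg_obs + (0.3086 − 0.04193ρ)·Δh = 0
0.3086 − 0.04193ρ = −Δg_obs/Δh = 0.22235
ρ = (0.3086 − 0.22235) / 0.04193 = 2.06 g/cm³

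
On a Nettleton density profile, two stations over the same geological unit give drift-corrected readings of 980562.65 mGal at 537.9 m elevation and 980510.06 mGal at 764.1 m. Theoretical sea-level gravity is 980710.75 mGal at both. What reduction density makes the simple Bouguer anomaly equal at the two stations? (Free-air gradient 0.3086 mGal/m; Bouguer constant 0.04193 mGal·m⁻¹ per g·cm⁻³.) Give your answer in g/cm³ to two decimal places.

1.82

Δg_obs = 980510.06 − 980562.65 = -52.59 mGal over Δh = 764.1 − 537.9 = 226.2 m
Equal Bouguer anomalies ⇒ Δg_obs + (0.3086 − 0.04193ρ)·Δh = 0
0.3086 − 0.04193ρ = −Δg_obs/Δh = 0.23249
ρ = (0.3086 − 0.23249) / 0.04193 = 1.82 g/cm³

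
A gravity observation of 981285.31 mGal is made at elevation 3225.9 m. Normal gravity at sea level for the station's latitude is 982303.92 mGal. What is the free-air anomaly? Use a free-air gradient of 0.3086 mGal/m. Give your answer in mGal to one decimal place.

Free-air correction = 0.3086 × 3225.9 = 995.51 mGal
Free-air anomaly = 981285.31 − 982303.92 + (995.51) = -23.10 mGal

-23.1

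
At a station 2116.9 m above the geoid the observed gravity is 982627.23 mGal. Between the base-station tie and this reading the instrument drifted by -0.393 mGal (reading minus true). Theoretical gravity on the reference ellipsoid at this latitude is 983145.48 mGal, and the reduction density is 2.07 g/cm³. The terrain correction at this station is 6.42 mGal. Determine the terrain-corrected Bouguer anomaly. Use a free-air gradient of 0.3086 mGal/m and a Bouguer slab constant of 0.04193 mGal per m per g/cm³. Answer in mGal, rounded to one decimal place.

Drift-corrected reading = 982627.23 − (-0.393) = 982627.623 mGal
Free-air correction = 0.3086 × 2116.9 = 653.28 mGal
Free-air anomaly = 982627.623 − 983145.48 + (653.28) = 135.423 mGal
Bouguer slab correction = 0.04193 × 2.07 × 2116.9 = 183.74 mGal
Simple Bouguer anomaly = 135.423 − (183.74) = -48.317 mGal
Complete Bouguer anomaly = -48.317 + 6.42 = -41.897 mGal

-41.9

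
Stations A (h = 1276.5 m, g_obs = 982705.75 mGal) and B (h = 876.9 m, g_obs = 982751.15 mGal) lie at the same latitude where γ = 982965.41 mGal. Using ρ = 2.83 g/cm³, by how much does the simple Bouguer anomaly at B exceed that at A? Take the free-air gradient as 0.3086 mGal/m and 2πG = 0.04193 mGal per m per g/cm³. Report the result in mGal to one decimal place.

-30.5

Δg_SB(A) = 982705.75 − 982965.41 + 0.3086×1276.5 − 0.04193×2.83×1276.5 = -17.20 mGal
Δg_SB(B) = 982751.15 − 982965.41 + 0.3086×876.9 − 0.04193×2.83×876.9 = -47.70 mGal
Difference = -47.70 − (-17.20) = -30.50 mGal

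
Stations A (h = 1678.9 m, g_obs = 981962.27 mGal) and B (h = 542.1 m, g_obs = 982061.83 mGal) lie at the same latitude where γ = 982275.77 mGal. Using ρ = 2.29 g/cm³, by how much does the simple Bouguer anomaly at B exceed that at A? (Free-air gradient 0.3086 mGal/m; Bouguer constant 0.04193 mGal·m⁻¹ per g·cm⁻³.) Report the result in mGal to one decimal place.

Δg_SB(A) = 981962.27 − 982275.77 + 0.3086×1678.9 − 0.04193×2.29×1678.9 = 43.40 mGal
Δg_SB(B) = 982061.83 − 982275.77 + 0.3086×542.1 − 0.04193×2.29×542.1 = -98.70 mGal
Difference = -98.70 − (43.40) = -142.10 mGal

-142.1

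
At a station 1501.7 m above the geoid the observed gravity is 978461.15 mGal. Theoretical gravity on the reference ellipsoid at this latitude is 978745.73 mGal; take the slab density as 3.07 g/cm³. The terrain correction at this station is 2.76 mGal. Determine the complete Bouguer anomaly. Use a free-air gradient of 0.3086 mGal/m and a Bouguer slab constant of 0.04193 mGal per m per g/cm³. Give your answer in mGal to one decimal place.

Free-air correction = 0.3086 × 1501.7 = 463.42 mGal
Free-air anomaly = 978461.15 − 978745.73 + (463.42) = 178.84 mGal
Bouguer slab correction = 0.04193 × 3.07 × 1501.7 = 193.31 mGal
Simple Bouguer anomaly = 178.84 − (193.31) = -14.47 mGal
Complete Bouguer anomaly = -14.47 + 2.76 = -11.71 mGal

-11.7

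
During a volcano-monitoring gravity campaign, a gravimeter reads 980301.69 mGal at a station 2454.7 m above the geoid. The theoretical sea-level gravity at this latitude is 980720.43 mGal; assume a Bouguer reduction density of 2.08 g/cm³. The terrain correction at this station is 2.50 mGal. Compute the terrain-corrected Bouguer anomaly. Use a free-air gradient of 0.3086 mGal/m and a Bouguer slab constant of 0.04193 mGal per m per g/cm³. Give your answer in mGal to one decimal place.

127.2

Free-air correction = 0.3086 × 2454.7 = 757.52 mGal
Free-air anomaly = 980301.69 − 980720.43 + (757.52) = 338.78 mGal
Bouguer slab correction = 0.04193 × 2.08 × 2454.7 = 214.09 mGal
Simple Bouguer anomaly = 338.78 − (214.09) = 124.69 mGal
Complete Bouguer anomaly = 124.69 + 2.50 = 127.19 mGal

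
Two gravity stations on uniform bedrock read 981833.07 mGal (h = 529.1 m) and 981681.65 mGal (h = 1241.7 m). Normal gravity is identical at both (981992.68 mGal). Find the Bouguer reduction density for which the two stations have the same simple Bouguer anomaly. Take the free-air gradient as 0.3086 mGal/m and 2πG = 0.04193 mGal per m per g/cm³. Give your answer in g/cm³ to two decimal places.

Δg_obs = 981681.65 − 981833.07 = -151.42 mGal over Δh = 1241.7 − 529.1 = 712.6 m
Equal Bouguer anomalies ⇒ Δg_obs + (0.3086 − 0.04193ρ)·Δh = 0
0.3086 − 0.04193ρ = −Δg_obs/Δh = 0.21249
ρ = (0.3086 − 0.21249) / 0.04193 = 2.29 g/cm³

2.29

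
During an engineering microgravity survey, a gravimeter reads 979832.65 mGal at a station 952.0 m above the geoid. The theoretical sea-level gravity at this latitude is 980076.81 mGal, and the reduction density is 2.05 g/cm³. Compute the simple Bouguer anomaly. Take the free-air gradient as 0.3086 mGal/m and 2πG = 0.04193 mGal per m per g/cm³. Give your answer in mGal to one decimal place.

Free-air correction = 0.3086 × 952.0 = 293.79 mGal
Free-air anomaly = 979832.65 − 980076.81 + (293.79) = 49.63 mGal
Bouguer slab correction = 0.04193 × 2.05 × 952.0 = 81.83 mGal
Simple Bouguer anomaly = 49.63 − (81.83) = -32.20 mGal

-32.2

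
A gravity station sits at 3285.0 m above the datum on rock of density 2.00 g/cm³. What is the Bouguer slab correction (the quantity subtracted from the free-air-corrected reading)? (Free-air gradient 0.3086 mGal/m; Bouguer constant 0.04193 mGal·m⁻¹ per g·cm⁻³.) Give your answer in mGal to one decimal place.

275.5

Bouguer slab correction = 0.04193 × 2.00 × 3285.0 = 275.5 mGal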